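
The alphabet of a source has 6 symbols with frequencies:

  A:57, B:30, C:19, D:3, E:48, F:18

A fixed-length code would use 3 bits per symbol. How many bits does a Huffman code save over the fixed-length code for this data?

Fixed-length: 3 bits × 175 symbols = 525 bits.
Huffman merges:
combine D(3), F(18) → 21
combine C(19), 21 → 40
combine B(30), 40 → 70
combine E(48), A(57) → 105
combine 70, 105 → 175
Huffman total = 21 + 40 + 70 + 105 + 175 = 411 bits.
Saving = 525 − 411 = 114 bits.

114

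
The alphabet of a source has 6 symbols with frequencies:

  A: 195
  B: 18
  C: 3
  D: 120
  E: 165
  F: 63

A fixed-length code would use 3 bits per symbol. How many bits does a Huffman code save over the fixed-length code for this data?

459

Fixed-length: 3 bits × 564 symbols = 1692 bits.
Huffman merges:
merge C(3) and B(18): 21
merge 21 and F(63): 84
merge 84 and D(120): 204
merge E(165) and A(195): 360
merge 204 and 360: 564
Huffman total = 21 + 84 + 204 + 360 + 564 = 1233 bits.
Saving = 1692 − 1233 = 459 bits.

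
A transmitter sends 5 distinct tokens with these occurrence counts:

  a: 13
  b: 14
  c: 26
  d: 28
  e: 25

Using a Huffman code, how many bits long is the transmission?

239

Greedily combine the two least-frequent nodes:
merge a(13) and b(14): 27
merge e(25) and c(26): 51
merge 27 and d(28): 55
merge 51 and 55: 106
Each symbol's bit-cost is frequency × depth; summing gives 239 bits (equivalently 27 + 51 + 55 + 106).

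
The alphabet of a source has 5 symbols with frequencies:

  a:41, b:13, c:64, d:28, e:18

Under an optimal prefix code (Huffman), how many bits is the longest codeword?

Merge the two lowest-weight nodes at each step:
merge b(13) and e(18): 31
merge d(28) and 31: 59
merge a(41) and 59: 100
merge c(64) and 100: 164
The rarest symbols sit at the bottom; the longest codeword is 4 bits.

4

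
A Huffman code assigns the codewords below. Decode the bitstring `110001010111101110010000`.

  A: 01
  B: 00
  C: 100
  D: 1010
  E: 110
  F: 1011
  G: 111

EBDGFCCB

Read left to right; each codeword is recognised as soon as it completes (prefix code):
  110→E | 00→B | 1010→D | 111→G | 1011→F | 100→C | 100→C | 00→B
Decoded message: EBDGFCCB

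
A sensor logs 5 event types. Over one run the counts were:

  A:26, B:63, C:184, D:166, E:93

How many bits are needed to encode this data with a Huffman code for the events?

Merge the two smallest weights repeatedly:
merge A(26) and B(63): 89
merge 89 and E(93): 182
merge D(166) and 182: 348
merge C(184) and 348: 532
Each symbol's bit-cost is frequency × depth; summing gives 1151 bits (equivalently 89 + 182 + 348 + 532).

1151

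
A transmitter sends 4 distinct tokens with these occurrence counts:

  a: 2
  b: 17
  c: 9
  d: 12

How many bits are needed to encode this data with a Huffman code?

74

Build the Huffman tree bottom-up:
combine a(2), c(9) → 11
combine 11, d(12) → 23
combine b(17), 23 → 40
Each symbol's bit-cost is frequency × depth; summing gives 74 bits (equivalently 11 + 23 + 40).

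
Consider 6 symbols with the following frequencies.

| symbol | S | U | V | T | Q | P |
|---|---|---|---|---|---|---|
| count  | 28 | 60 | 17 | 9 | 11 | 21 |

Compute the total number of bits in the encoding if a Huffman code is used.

338

Build the Huffman tree bottom-up:
merge T(9) and Q(11): 20
merge V(17) and 20: 37
merge P(21) and S(28): 49
merge 37 and 49: 86
merge U(60) and 86: 146
The encoded length is the sum of every internal node's weight: 20 + 37 + 49 + 86 + 146 = 338 bits.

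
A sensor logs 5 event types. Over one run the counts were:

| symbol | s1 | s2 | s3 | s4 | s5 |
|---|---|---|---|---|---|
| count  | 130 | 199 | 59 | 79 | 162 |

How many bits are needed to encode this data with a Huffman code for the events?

Greedily combine the two least-frequent nodes:
s3(59) + s4(79) → 138
s1(130) + 138 → 268
s5(162) + s2(199) → 361
268 + 361 → 629
The encoded length is the sum of every internal node's weight: 138 + 268 + 361 + 629 = 1396 bits.

1396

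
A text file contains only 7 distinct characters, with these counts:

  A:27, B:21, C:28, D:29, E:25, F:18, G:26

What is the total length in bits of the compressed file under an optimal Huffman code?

493

Greedily combine the two least-frequent nodes:
merge F(18) and B(21): 39
merge E(25) and G(26): 51
merge A(27) and C(28): 55
merge D(29) and 39: 68
merge 51 and 55: 106
merge 68 and 106: 174
The encoded length is the sum of every internal node's weight: 39 + 51 + 55 + 68 + 106 + 174 = 493 bits.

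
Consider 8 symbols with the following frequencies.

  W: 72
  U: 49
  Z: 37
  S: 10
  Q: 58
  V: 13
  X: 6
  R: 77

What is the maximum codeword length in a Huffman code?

5

Merge the two lowest-weight nodes at each step:
merge X(6) and S(10): 16
merge V(13) and 16: 29
merge 29 and Z(37): 66
merge U(49) and Q(58): 107
merge 66 and W(72): 138
merge R(77) and 107: 184
merge 138 and 184: 322
Maximum depth reached is 5.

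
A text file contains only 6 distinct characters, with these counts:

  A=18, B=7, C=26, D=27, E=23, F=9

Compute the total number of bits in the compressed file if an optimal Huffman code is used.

270

Build the Huffman tree bottom-up:
B(7) + F(9) → 16
16 + A(18) → 34
E(23) + C(26) → 49
D(27) + 34 → 61
49 + 61 → 110
Total encoded bits = sum of merged weights = 16 + 34 + 49 + 61 + 110 = 270.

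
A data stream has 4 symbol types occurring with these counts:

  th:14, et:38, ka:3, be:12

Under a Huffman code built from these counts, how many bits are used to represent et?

Build the tree from the bottom:
ka(3) + be(12) → 15
th(14) + 15 → 29
29 + et(38) → 67
et is a child of the root — depth 1, so its codeword is a single bit.

1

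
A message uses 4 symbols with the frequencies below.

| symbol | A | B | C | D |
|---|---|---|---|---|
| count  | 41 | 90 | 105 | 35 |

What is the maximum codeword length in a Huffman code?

Merge the two lowest-weight nodes at each step:
combine D(35), A(41) → 76
combine 76, B(90) → 166
combine C(105), 166 → 271
The rarest symbols sit at the bottom; the longest codeword is 3 bits.

3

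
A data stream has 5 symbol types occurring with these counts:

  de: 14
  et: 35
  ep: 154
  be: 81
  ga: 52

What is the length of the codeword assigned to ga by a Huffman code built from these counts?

3

Build the tree from the bottom:
merge de(14) and et(35): 49
merge 49 and ga(52): 101
merge be(81) and 101: 182
merge ep(154) and 182: 336
ga's leaf is at depth 3, giving a 3-bit codeword.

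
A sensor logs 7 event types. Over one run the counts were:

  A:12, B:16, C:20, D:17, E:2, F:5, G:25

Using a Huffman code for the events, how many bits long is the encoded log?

253

Merge the two smallest weights repeatedly:
merge E(2) and F(5): 7
merge 7 and A(12): 19
merge B(16) and D(17): 33
merge 19 and C(20): 39
merge G(25) and 33: 58
merge 39 and 58: 97
Total encoded bits = sum of merged weights = 7 + 19 + 33 + 39 + 58 + 97 = 253.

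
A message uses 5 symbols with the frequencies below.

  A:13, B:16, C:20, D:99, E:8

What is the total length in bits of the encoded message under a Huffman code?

Greedily combine the two least-frequent nodes:
combine E(8), A(13) → 21
combine B(16), C(20) → 36
combine 21, 36 → 57
combine 57, D(99) → 156
Total encoded bits = sum of merged weights = 21 + 36 + 57 + 156 = 270.

270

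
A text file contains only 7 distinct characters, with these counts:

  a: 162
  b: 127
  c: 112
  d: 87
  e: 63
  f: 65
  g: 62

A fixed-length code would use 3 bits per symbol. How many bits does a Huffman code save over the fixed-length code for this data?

164

Fixed-length: 3 bits × 678 symbols = 2034 bits.
Huffman merges:
merge g(62) and e(63): 125
merge f(65) and d(87): 152
merge c(112) and 125: 237
merge b(127) and 152: 279
merge a(162) and 237: 399
merge 279 and 399: 678
Huffman total = 125 + 152 + 237 + 279 + 399 + 678 = 1870 bits.
Saving = 2034 − 1870 = 164 bits.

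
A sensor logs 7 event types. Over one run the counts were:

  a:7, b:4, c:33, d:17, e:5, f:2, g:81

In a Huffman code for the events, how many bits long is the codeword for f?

6

Build the tree from the bottom:
combine f(2), b(4) → 6
combine e(5), 6 → 11
combine a(7), 11 → 18
combine d(17), 18 → 35
combine c(33), 35 → 68
combine 68, g(81) → 149
The subtree containing f is merged 6 times, so code length = 6.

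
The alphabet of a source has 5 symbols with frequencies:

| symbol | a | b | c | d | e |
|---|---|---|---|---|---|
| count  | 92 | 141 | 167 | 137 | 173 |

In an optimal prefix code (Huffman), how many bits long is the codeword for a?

Repeatedly merge the two smallest:
merge a(92) and d(137): 229
merge b(141) and c(167): 308
merge e(173) and 229: 402
merge 308 and 402: 710
a sits 3 levels below the root, so its codeword is 3 bits.

3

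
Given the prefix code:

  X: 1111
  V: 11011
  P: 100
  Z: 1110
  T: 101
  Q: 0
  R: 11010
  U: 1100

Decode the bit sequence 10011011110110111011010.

Read left to right; each codeword is recognised as soon as it completes (prefix code):
  100→P | 11011→V | 11011→V | 0→Q | 1110→Z | 11010→R
Decoded message: PVVQZR

PVVQZR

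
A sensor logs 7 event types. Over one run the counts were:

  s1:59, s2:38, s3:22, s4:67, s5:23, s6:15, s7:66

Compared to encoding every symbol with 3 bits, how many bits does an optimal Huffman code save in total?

Fixed-length: 3 bits × 290 symbols = 870 bits.
Huffman merges:
combine s6(15), s3(22) → 37
combine s5(23), 37 → 60
combine s2(38), s1(59) → 97
combine 60, s7(66) → 126
combine s4(67), 97 → 164
combine 126, 164 → 290
Huffman total = 37 + 60 + 97 + 126 + 164 + 290 = 774 bits.
Saving = 870 − 774 = 96 bits.

96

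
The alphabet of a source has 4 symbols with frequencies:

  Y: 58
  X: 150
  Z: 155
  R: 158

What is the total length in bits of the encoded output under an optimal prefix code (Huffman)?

Greedily combine the two least-frequent nodes:
combine Y(58), X(150) → 208
combine Z(155), R(158) → 313
combine 208, 313 → 521
Total encoded bits = sum of merged weights = 208 + 313 + 521 = 1042.

1042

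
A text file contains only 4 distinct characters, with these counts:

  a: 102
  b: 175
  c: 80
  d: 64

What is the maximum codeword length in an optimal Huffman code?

Merge the two lowest-weight nodes at each step:
combine d(64), c(80) → 144
combine a(102), 144 → 246
combine b(175), 246 → 421
The first pair merged (d, c) ends up deepest, at depth 3.

3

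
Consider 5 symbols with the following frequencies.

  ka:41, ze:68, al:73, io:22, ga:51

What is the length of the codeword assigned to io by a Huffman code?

3

Repeatedly merge the two smallest:
merge io(22) and ka(41): 63
merge ga(51) and 63: 114
merge ze(68) and al(73): 141
merge 114 and 141: 255
io's leaf is at depth 3, giving a 3-bit codeword.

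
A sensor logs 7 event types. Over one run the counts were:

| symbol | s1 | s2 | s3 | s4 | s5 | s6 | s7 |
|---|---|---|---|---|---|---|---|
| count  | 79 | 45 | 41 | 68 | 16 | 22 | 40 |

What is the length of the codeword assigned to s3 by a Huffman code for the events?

Huffman merges, smallest pair first:
s5(16) + s6(22) → 38
38 + s7(40) → 78
s3(41) + s2(45) → 86
s4(68) + 78 → 146
s1(79) + 86 → 165
146 + 165 → 311
The subtree containing s3 is merged 3 times, so code length = 3.

3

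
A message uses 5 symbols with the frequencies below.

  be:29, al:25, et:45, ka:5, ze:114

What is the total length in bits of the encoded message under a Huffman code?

Merge the two smallest weights repeatedly:
merge ka(5) and al(25): 30
merge be(29) and 30: 59
merge et(45) and 59: 104
merge 104 and ze(114): 218
The encoded length is the sum of every internal node's weight: 30 + 59 + 104 + 218 = 411 bits.

411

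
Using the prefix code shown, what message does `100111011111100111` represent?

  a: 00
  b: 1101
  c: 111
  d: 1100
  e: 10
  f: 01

Read left to right; each codeword is recognised as soon as it completes (prefix code):
  10→e | 01→f | 1101→b | 111→c | 1100→d | 111→c
Decoded message: efbcdc

efbcdc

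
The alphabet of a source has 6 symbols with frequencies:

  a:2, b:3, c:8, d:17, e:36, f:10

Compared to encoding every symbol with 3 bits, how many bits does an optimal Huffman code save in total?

Fixed-length: 3 bits × 76 symbols = 228 bits.
Huffman merges:
combine a(2), b(3) → 5
combine 5, c(8) → 13
combine f(10), 13 → 23
combine d(17), 23 → 40
combine e(36), 40 → 76
Huffman total = 5 + 13 + 23 + 40 + 76 = 157 bits.
Saving = 228 − 157 = 71 bits.

71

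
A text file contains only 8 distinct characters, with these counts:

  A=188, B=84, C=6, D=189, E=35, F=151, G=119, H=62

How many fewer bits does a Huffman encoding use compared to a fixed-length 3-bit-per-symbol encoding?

Fixed-length: 3 bits × 834 symbols = 2502 bits.
Huffman merges:
combine C(6), E(35) → 41
combine 41, H(62) → 103
combine B(84), 103 → 187
combine G(119), F(151) → 270
combine 187, A(188) → 375
combine D(189), 270 → 459
combine 375, 459 → 834
Huffman total = 41 + 103 + 187 + 270 + 375 + 459 + 834 = 2269 bits.
Saving = 2502 − 2269 = 233 bits.

233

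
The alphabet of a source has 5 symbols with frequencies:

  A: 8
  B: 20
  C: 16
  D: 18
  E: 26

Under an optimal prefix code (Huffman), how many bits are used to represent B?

2

Repeatedly merge the two smallest:
merge A(8) and C(16): 24
merge D(18) and B(20): 38
merge 24 and E(26): 50
merge 38 and 50: 88
B's leaf is at depth 2, giving a 2-bit codeword.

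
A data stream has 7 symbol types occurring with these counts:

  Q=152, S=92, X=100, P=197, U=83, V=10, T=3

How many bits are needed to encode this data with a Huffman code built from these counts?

1571

Greedily combine the two least-frequent nodes:
combine T(3), V(10) → 13
combine 13, U(83) → 96
combine S(92), 96 → 188
combine X(100), Q(152) → 252
combine 188, P(197) → 385
combine 252, 385 → 637
The encoded length is the sum of every internal node's weight: 13 + 96 + 188 + 252 + 385 + 637 = 1571 bits.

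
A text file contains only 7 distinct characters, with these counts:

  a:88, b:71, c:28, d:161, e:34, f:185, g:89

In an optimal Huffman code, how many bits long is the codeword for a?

3

Repeatedly merge the two smallest:
combine c(28), e(34) → 62
combine 62, b(71) → 133
combine a(88), g(89) → 177
combine 133, d(161) → 294
combine 177, f(185) → 362
combine 294, 362 → 656
The subtree containing a is merged 3 times, so code length = 3.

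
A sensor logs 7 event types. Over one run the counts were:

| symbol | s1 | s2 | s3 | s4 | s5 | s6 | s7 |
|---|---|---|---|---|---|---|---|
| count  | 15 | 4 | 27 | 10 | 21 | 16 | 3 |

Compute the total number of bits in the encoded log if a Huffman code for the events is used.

247

Merge the two smallest weights repeatedly:
merge s7(3) and s2(4): 7
merge 7 and s4(10): 17
merge s1(15) and s6(16): 31
merge 17 and s5(21): 38
merge s3(27) and 31: 58
merge 38 and 58: 96
The encoded length is the sum of every internal node's weight: 7 + 17 + 31 + 38 + 58 + 96 = 247 bits.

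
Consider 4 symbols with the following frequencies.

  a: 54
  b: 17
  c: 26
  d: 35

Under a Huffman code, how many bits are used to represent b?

3

Repeatedly merge the two smallest:
merge b(17) and c(26): 43
merge d(35) and 43: 78
merge a(54) and 78: 132
b sits 3 levels below the root, so its codeword is 3 bits.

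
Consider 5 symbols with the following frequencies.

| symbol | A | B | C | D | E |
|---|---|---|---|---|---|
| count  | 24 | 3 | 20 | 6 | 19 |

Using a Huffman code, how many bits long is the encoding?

153

Build the Huffman tree bottom-up:
combine B(3), D(6) → 9
combine 9, E(19) → 28
combine C(20), A(24) → 44
combine 28, 44 → 72
Each symbol's bit-cost is frequency × depth; summing gives 153 bits (equivalently 9 + 28 + 44 + 72).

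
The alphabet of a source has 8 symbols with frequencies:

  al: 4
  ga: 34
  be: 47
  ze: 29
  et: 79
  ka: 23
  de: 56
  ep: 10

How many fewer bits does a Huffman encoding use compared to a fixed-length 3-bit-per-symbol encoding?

Fixed-length: 3 bits × 282 symbols = 846 bits.
Huffman merges:
al(4) + ep(10) → 14
14 + ka(23) → 37
ze(29) + ga(34) → 63
37 + be(47) → 84
de(56) + 63 → 119
et(79) + 84 → 163
119 + 163 → 282
Huffman total = 14 + 37 + 63 + 84 + 119 + 163 + 282 = 762 bits.
Saving = 846 − 762 = 84 bits.

84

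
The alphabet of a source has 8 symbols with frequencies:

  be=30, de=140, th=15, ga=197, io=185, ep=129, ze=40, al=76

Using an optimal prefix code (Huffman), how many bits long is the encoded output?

Greedily combine the two least-frequent nodes:
merge th(15) and be(30): 45
merge ze(40) and 45: 85
merge al(76) and 85: 161
merge ep(129) and de(140): 269
merge 161 and io(185): 346
merge ga(197) and 269: 466
merge 346 and 466: 812
Total encoded bits = sum of merged weights = 45 + 85 + 161 + 269 + 346 + 466 + 812 = 2184.

2184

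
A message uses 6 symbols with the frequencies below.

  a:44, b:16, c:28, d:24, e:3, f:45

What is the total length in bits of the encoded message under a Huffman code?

382

Merge the two smallest weights repeatedly:
merge e(3) and b(16): 19
merge 19 and d(24): 43
merge c(28) and 43: 71
merge a(44) and f(45): 89
merge 71 and 89: 160
Each symbol's bit-cost is frequency × depth; summing gives 382 bits (equivalently 19 + 43 + 71 + 89 + 160).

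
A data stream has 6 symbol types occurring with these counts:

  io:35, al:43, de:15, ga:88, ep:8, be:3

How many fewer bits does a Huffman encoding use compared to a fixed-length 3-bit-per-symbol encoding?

182

Fixed-length: 3 bits × 192 symbols = 576 bits.
Huffman merges:
combine be(3), ep(8) → 11
combine 11, de(15) → 26
combine 26, io(35) → 61
combine al(43), 61 → 104
combine ga(88), 104 → 192
Huffman total = 11 + 26 + 61 + 104 + 192 = 394 bits.
Saving = 576 − 394 = 182 bits.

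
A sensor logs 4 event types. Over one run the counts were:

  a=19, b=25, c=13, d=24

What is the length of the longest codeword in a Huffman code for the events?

Merge the two lowest-weight nodes at each step:
c(13) + a(19) → 32
d(24) + b(25) → 49
32 + 49 → 81
The first pair merged (c, a) ends up deepest, at depth 2.

2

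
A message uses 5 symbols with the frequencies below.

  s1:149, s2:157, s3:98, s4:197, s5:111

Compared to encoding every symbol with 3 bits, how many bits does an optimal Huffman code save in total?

Fixed-length: 3 bits × 712 symbols = 2136 bits.
Huffman merges:
merge s3(98) and s5(111): 209
merge s1(149) and s2(157): 306
merge s4(197) and 209: 406
merge 306 and 406: 712
Huffman total = 209 + 306 + 406 + 712 = 1633 bits.
Saving = 2136 − 1633 = 503 bits.

503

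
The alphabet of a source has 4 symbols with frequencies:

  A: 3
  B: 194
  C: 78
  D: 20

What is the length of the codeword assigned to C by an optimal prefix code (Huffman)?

2

Build the tree from the bottom:
combine A(3), D(20) → 23
combine 23, C(78) → 101
combine 101, B(194) → 295
The subtree containing C is merged 2 times, so code length = 2.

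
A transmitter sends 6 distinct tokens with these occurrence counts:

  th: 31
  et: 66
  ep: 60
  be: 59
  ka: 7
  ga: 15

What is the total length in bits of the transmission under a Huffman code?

Build the Huffman tree bottom-up:
ka(7) + ga(15) → 22
22 + th(31) → 53
53 + be(59) → 112
ep(60) + et(66) → 126
112 + 126 → 238
The encoded length is the sum of every internal node's weight: 22 + 53 + 112 + 126 + 238 = 551 bits.

551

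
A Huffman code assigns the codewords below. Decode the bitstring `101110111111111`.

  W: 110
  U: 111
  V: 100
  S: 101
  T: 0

Read left to right; each codeword is recognised as soon as it completes (prefix code):
  101→S | 110→W | 111→U | 111→U | 111→U
Decoded message: SWUUU

SWUUU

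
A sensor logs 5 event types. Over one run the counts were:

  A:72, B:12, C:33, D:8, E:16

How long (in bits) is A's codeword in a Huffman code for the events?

1

Huffman merges, smallest pair first:
combine D(8), B(12) → 20
combine E(16), 20 → 36
combine C(33), 36 → 69
combine 69, A(72) → 141
A sits one level below the root: a 1-bit codeword.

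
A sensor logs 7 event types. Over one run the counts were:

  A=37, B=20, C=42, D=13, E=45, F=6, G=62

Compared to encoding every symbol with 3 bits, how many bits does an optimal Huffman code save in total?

91

Fixed-length: 3 bits × 225 symbols = 675 bits.
Huffman merges:
F(6) + D(13) → 19
19 + B(20) → 39
A(37) + 39 → 76
C(42) + E(45) → 87
G(62) + 76 → 138
87 + 138 → 225
Huffman total = 19 + 39 + 76 + 87 + 138 + 225 = 584 bits.
Saving = 675 − 584 = 91 bits.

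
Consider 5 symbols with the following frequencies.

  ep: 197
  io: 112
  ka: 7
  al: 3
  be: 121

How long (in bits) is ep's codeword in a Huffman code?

Build the tree from the bottom:
combine al(3), ka(7) → 10
combine 10, io(112) → 122
combine be(121), 122 → 243
combine ep(197), 243 → 440
ep sits one level below the root: a 1-bit codeword.

1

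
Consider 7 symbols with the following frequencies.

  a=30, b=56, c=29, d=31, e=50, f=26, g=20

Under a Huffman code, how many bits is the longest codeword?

4

Merge the two lowest-weight nodes at each step:
merge g(20) and f(26): 46
merge c(29) and a(30): 59
merge d(31) and 46: 77
merge e(50) and b(56): 106
merge 59 and 77: 136
merge 106 and 136: 242
Maximum depth reached is 4.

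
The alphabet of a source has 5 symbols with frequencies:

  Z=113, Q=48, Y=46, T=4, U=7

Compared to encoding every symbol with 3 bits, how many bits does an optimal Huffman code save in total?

Fixed-length: 3 bits × 218 symbols = 654 bits.
Huffman merges:
combine T(4), U(7) → 11
combine 11, Y(46) → 57
combine Q(48), 57 → 105
combine 105, Z(113) → 218
Huffman total = 11 + 57 + 105 + 218 = 391 bits.
Saving = 654 − 391 = 263 bits.

263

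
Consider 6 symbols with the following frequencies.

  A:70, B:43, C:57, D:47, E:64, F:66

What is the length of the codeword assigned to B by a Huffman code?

3

Repeatedly merge the two smallest:
combine B(43), D(47) → 90
combine C(57), E(64) → 121
combine F(66), A(70) → 136
combine 90, 121 → 211
combine 136, 211 → 347
B sits 3 levels below the root, so its codeword is 3 bits.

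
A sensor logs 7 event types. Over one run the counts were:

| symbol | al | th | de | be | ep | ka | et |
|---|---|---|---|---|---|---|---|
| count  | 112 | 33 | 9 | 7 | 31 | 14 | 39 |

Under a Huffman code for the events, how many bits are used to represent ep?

Repeatedly merge the two smallest:
be(7) + de(9) → 16
ka(14) + 16 → 30
30 + ep(31) → 61
th(33) + et(39) → 72
61 + 72 → 133
al(112) + 133 → 245
The subtree containing ep is merged 3 times, so code length = 3.

3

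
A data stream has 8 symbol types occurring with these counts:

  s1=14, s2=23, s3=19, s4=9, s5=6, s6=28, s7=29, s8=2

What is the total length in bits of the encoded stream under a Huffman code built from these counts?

358

Greedily combine the two least-frequent nodes:
merge s8(2) and s5(6): 8
merge 8 and s4(9): 17
merge s1(14) and 17: 31
merge s3(19) and s2(23): 42
merge s6(28) and s7(29): 57
merge 31 and 42: 73
merge 57 and 73: 130
The encoded length is the sum of every internal node's weight: 8 + 17 + 31 + 42 + 57 + 73 + 130 = 358 bits.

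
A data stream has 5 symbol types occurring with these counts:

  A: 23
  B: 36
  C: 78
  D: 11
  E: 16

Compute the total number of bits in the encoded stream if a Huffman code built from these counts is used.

Merge the two smallest weights repeatedly:
combine D(11), E(16) → 27
combine A(23), 27 → 50
combine B(36), 50 → 86
combine C(78), 86 → 164
The encoded length is the sum of every internal node's weight: 27 + 50 + 86 + 164 = 327 bits.

327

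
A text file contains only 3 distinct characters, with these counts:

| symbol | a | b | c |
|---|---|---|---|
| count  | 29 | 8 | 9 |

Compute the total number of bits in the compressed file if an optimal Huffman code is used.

Build the Huffman tree bottom-up:
b(8) + c(9) → 17
17 + a(29) → 46
The encoded length is the sum of every internal node's weight: 17 + 46 = 63 bits.

63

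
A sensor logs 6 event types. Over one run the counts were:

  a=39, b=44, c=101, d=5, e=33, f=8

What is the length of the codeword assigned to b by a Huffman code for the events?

Repeatedly merge the two smallest:
combine d(5), f(8) → 13
combine 13, e(33) → 46
combine a(39), b(44) → 83
combine 46, 83 → 129
combine c(101), 129 → 230
The subtree containing b is merged 3 times, so code length = 3.

3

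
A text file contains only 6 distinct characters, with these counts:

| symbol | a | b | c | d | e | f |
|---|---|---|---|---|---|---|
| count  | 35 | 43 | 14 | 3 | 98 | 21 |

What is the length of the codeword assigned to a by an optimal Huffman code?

3

Huffman merges, smallest pair first:
d(3) + c(14) → 17
17 + f(21) → 38
a(35) + 38 → 73
b(43) + 73 → 116
e(98) + 116 → 214
a's leaf is at depth 3, giving a 3-bit codeword.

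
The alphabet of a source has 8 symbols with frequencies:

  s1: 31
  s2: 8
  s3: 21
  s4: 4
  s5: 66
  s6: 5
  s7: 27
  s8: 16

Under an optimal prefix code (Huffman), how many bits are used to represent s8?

Build the tree from the bottom:
combine s4(4), s6(5) → 9
combine s2(8), 9 → 17
combine s8(16), 17 → 33
combine s3(21), s7(27) → 48
combine s1(31), 33 → 64
combine 48, 64 → 112
combine s5(66), 112 → 178
The subtree containing s8 is merged 4 times, so code length = 4.

4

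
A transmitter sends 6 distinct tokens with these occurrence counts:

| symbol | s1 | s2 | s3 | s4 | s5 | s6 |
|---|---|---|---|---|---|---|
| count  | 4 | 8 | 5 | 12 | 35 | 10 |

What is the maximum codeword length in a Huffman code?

Merge the two lowest-weight nodes at each step:
combine s1(4), s3(5) → 9
combine s2(8), 9 → 17
combine s6(10), s4(12) → 22
combine 17, 22 → 39
combine s5(35), 39 → 74
The rarest symbols sit at the bottom; the longest codeword is 4 bits.

4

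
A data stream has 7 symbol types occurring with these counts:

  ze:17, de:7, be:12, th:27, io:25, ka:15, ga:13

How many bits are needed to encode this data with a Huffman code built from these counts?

Merge the two smallest weights repeatedly:
combine de(7), be(12) → 19
combine ga(13), ka(15) → 28
combine ze(17), 19 → 36
combine io(25), th(27) → 52
combine 28, 36 → 64
combine 52, 64 → 116
Each symbol's bit-cost is frequency × depth; summing gives 315 bits (equivalently 19 + 28 + 36 + 52 + 64 + 116).

315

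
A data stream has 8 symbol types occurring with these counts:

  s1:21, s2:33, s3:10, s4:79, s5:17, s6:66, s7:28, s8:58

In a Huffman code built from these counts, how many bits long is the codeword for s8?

3

Build the tree from the bottom:
s3(10) + s5(17) → 27
s1(21) + 27 → 48
s7(28) + s2(33) → 61
48 + s8(58) → 106
61 + s6(66) → 127
s4(79) + 106 → 185
127 + 185 → 312
s8's leaf is at depth 3, giving a 3-bit codeword.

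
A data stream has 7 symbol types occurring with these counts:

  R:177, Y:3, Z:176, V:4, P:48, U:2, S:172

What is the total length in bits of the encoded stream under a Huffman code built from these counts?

Build the Huffman tree bottom-up:
U(2) + Y(3) → 5
V(4) + 5 → 9
9 + P(48) → 57
57 + S(172) → 229
Z(176) + R(177) → 353
229 + 353 → 582
Total encoded bits = sum of merged weights = 5 + 9 + 57 + 229 + 353 + 582 = 1235.

1235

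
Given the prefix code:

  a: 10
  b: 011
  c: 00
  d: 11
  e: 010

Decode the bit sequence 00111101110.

cddba

Read left to right; each codeword is recognised as soon as it completes (prefix code):
  00→c | 11→d | 11→d | 011→b | 10→a
Decoded message: cddba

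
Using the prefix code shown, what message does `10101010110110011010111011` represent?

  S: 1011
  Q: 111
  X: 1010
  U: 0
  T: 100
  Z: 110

Read left to right; each codeword is recognised as soon as it completes (prefix code):
  1010→X | 1010→X | 110→Z | 110→Z | 0→U | 110→Z | 1011→S | 1011→S
Decoded message: XXZZUZSS

XXZZUZSS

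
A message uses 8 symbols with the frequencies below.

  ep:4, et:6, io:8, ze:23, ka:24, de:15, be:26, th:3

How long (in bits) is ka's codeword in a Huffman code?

Huffman merges, smallest pair first:
combine th(3), ep(4) → 7
combine et(6), 7 → 13
combine io(8), 13 → 21
combine de(15), 21 → 36
combine ze(23), ka(24) → 47
combine be(26), 36 → 62
combine 47, 62 → 109
ka's leaf is at depth 2, giving a 2-bit codeword.

2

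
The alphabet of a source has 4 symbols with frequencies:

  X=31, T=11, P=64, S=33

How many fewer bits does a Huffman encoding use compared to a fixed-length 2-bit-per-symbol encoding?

22

Fixed-length: 2 bits × 139 symbols = 278 bits.
Huffman merges:
T(11) + X(31) → 42
S(33) + 42 → 75
P(64) + 75 → 139
Huffman total = 42 + 75 + 139 = 256 bits.
Saving = 278 − 256 = 22 bits.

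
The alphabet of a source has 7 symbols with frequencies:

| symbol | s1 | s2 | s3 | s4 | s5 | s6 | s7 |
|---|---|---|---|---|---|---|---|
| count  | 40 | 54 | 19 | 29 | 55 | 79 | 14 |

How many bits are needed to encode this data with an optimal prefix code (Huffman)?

Greedily combine the two least-frequent nodes:
s7(14) + s3(19) → 33
s4(29) + 33 → 62
s1(40) + s2(54) → 94
s5(55) + 62 → 117
s6(79) + 94 → 173
117 + 173 → 290
Total encoded bits = sum of merged weights = 33 + 62 + 94 + 117 + 173 + 290 = 769.

769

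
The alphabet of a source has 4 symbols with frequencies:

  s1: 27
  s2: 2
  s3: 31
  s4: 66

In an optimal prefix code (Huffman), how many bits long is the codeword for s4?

1

Build the tree from the bottom:
merge s2(2) and s1(27): 29
merge 29 and s3(31): 60
merge 60 and s4(66): 126
s4 is merged only at the final step, so code length = 1.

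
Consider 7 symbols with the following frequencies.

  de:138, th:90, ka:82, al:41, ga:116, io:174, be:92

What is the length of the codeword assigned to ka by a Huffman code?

Build the tree from the bottom:
al(41) + ka(82) → 123
th(90) + be(92) → 182
ga(116) + 123 → 239
de(138) + io(174) → 312
182 + 239 → 421
312 + 421 → 733
ka's leaf is at depth 4, giving a 4-bit codeword.

4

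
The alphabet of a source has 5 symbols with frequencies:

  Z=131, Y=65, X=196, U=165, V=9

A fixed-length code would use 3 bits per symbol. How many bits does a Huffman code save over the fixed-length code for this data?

492

Fixed-length: 3 bits × 566 symbols = 1698 bits.
Huffman merges:
merge V(9) and Y(65): 74
merge 74 and Z(131): 205
merge U(165) and X(196): 361
merge 205 and 361: 566
Huffman total = 74 + 205 + 361 + 566 = 1206 bits.
Saving = 1698 − 1206 = 492 bits.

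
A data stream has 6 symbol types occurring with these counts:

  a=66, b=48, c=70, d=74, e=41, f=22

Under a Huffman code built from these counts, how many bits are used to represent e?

4

Build the tree from the bottom:
combine f(22), e(41) → 63
combine b(48), 63 → 111
combine a(66), c(70) → 136
combine d(74), 111 → 185
combine 136, 185 → 321
e sits 4 levels below the root, so its codeword is 4 bits.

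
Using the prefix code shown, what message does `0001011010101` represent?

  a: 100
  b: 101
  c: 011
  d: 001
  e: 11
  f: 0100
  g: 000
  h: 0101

gbbh

Read left to right; each codeword is recognised as soon as it completes (prefix code):
  000→g | 101→b | 101→b | 0101→h
Decoded message: gbbh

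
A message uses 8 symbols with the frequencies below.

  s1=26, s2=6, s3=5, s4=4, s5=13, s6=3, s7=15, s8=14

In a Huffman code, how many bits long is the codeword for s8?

Huffman merges, smallest pair first:
merge s6(3) and s4(4): 7
merge s3(5) and s2(6): 11
merge 7 and 11: 18
merge s5(13) and s8(14): 27
merge s7(15) and 18: 33
merge s1(26) and 27: 53
merge 33 and 53: 86
s8's leaf is at depth 3, giving a 3-bit codeword.

3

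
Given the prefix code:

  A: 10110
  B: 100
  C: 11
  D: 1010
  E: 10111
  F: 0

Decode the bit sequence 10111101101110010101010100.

Read left to right; each codeword is recognised as soon as it completes (prefix code):
  10111→E | 10110→A | 11→C | 100→B | 1010→D | 1010→D | 100→B
Decoded message: EACBDDB

EACBDDB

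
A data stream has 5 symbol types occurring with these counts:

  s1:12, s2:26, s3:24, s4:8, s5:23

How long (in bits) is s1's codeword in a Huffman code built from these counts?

Repeatedly merge the two smallest:
s4(8) + s1(12) → 20
20 + s5(23) → 43
s3(24) + s2(26) → 50
43 + 50 → 93
s1 sits 3 levels below the root, so its codeword is 3 bits.

3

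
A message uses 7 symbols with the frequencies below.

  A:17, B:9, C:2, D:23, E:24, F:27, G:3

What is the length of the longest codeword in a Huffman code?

5

Merge the two lowest-weight nodes at each step:
C(2) + G(3) → 5
5 + B(9) → 14
14 + A(17) → 31
D(23) + E(24) → 47
F(27) + 31 → 58
47 + 58 → 105
The first pair merged (C, G) ends up deepest, at depth 5.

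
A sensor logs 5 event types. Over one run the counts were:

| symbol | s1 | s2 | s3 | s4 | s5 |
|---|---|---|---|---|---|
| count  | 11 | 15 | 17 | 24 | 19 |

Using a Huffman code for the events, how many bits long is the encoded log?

Build the Huffman tree bottom-up:
combine s1(11), s2(15) → 26
combine s3(17), s5(19) → 36
combine s4(24), 26 → 50
combine 36, 50 → 86
Each symbol's bit-cost is frequency × depth; summing gives 198 bits (equivalently 26 + 36 + 50 + 86).

198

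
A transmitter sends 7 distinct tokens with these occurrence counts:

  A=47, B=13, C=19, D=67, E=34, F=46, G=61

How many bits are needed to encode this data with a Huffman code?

Merge the two smallest weights repeatedly:
B(13) + C(19) → 32
32 + E(34) → 66
F(46) + A(47) → 93
G(61) + 66 → 127
D(67) + 93 → 160
127 + 160 → 287
Total encoded bits = sum of merged weights = 32 + 66 + 93 + 127 + 160 + 287 = 765.

765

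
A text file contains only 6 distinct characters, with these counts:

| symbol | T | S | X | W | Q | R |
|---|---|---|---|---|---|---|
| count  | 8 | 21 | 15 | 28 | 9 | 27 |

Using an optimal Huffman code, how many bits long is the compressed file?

Merge the two smallest weights repeatedly:
T(8) + Q(9) → 17
X(15) + 17 → 32
S(21) + R(27) → 48
W(28) + 32 → 60
48 + 60 → 108
Total encoded bits = sum of merged weights = 17 + 32 + 48 + 60 + 108 = 265.

265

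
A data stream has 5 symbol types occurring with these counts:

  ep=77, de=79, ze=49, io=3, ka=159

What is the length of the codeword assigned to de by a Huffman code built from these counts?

Repeatedly merge the two smallest:
merge io(3) and ze(49): 52
merge 52 and ep(77): 129
merge de(79) and 129: 208
merge ka(159) and 208: 367
The subtree containing de is merged 2 times, so code length = 2.

2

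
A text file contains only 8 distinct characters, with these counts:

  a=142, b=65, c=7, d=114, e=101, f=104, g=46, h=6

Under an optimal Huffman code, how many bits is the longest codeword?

5

Merge the two lowest-weight nodes at each step:
combine h(6), c(7) → 13
combine 13, g(46) → 59
combine 59, b(65) → 124
combine e(101), f(104) → 205
combine d(114), 124 → 238
combine a(142), 205 → 347
combine 238, 347 → 585
The first pair merged (h, c) ends up deepest, at depth 5.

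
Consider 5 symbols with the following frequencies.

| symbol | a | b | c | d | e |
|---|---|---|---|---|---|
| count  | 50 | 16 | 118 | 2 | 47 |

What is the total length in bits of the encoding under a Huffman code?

Merge the two smallest weights repeatedly:
d(2) + b(16) → 18
18 + e(47) → 65
a(50) + 65 → 115
115 + c(118) → 233
Total encoded bits = sum of merged weights = 18 + 65 + 115 + 233 = 431.

431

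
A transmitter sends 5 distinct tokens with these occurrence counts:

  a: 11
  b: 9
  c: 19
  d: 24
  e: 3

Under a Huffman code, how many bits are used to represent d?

1

Build the tree from the bottom:
merge e(3) and b(9): 12
merge a(11) and 12: 23
merge c(19) and 23: 42
merge d(24) and 42: 66
d is a child of the root — depth 1, so its codeword is a single bit.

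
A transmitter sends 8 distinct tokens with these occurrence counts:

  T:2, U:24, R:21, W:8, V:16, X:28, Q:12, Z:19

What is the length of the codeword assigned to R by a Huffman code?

3

Huffman merges, smallest pair first:
combine T(2), W(8) → 10
combine 10, Q(12) → 22
combine V(16), Z(19) → 35
combine R(21), 22 → 43
combine U(24), X(28) → 52
combine 35, 43 → 78
combine 52, 78 → 130
The subtree containing R is merged 3 times, so code length = 3.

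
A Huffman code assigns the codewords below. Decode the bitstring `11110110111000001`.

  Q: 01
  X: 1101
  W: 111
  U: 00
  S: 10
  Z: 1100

Read left to right; each codeword is recognised as soon as it completes (prefix code):
  111→W | 10→S | 1101→X | 1100→Z | 00→U | 01→Q
Decoded message: WSXZUQ

WSXZUQ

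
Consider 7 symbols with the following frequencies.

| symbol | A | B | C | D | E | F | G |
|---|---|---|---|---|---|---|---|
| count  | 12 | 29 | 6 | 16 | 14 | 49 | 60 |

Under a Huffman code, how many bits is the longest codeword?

4

Merge the two lowest-weight nodes at each step:
combine C(6), A(12) → 18
combine E(14), D(16) → 30
combine 18, B(29) → 47
combine 30, 47 → 77
combine F(49), G(60) → 109
combine 77, 109 → 186
Maximum depth reached is 4.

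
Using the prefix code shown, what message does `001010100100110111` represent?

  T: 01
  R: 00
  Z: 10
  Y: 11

RZZZTRYTY

Read left to right; each codeword is recognised as soon as it completes (prefix code):
  00→R | 10→Z | 10→Z | 10→Z | 01→T | 00→R | 11→Y | 01→T | 11→Y
Decoded message: RZZZTRYTY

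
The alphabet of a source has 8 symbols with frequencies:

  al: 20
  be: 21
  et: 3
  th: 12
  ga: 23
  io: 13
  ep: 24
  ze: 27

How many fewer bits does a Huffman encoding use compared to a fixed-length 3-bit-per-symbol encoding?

12

Fixed-length: 3 bits × 143 symbols = 429 bits.
Huffman merges:
et(3) + th(12) → 15
io(13) + 15 → 28
al(20) + be(21) → 41
ga(23) + ep(24) → 47
ze(27) + 28 → 55
41 + 47 → 88
55 + 88 → 143
Huffman total = 15 + 28 + 41 + 47 + 55 + 88 + 143 = 417 bits.
Saving = 429 − 417 = 12 bits.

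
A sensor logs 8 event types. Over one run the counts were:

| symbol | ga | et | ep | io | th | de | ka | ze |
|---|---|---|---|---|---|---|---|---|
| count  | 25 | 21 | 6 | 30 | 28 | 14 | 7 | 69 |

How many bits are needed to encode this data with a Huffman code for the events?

Greedily combine the two least-frequent nodes:
merge ep(6) and ka(7): 13
merge 13 and de(14): 27
merge et(21) and ga(25): 46
merge 27 and th(28): 55
merge io(30) and 46: 76
merge 55 and ze(69): 124
merge 76 and 124: 200
The encoded length is the sum of every internal node's weight: 13 + 27 + 46 + 55 + 76 + 124 + 200 = 541 bits.

541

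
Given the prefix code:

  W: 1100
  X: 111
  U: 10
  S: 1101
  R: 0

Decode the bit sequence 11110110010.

XUWU

Read left to right; each codeword is recognised as soon as it completes (prefix code):
  111→X | 10→U | 1100→W | 10→U
Decoded message: XUWU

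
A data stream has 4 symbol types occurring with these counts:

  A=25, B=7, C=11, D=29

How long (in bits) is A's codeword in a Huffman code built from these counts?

Build the tree from the bottom:
B(7) + C(11) → 18
18 + A(25) → 43
D(29) + 43 → 72
A's leaf is at depth 2, giving a 2-bit codeword.

2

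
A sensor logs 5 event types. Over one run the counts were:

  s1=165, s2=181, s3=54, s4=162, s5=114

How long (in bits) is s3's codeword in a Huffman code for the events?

Huffman merges, smallest pair first:
s3(54) + s5(114) → 168
s4(162) + s1(165) → 327
168 + s2(181) → 349
327 + 349 → 676
s3's leaf is at depth 3, giving a 3-bit codeword.

3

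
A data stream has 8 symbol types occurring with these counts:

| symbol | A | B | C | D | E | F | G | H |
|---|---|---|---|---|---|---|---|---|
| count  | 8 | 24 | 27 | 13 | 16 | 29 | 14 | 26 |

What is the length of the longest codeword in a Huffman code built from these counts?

Merge the two lowest-weight nodes at each step:
A(8) + D(13) → 21
G(14) + E(16) → 30
21 + B(24) → 45
H(26) + C(27) → 53
F(29) + 30 → 59
45 + 53 → 98
59 + 98 → 157
The rarest symbols sit at the bottom; the longest codeword is 4 bits.

4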